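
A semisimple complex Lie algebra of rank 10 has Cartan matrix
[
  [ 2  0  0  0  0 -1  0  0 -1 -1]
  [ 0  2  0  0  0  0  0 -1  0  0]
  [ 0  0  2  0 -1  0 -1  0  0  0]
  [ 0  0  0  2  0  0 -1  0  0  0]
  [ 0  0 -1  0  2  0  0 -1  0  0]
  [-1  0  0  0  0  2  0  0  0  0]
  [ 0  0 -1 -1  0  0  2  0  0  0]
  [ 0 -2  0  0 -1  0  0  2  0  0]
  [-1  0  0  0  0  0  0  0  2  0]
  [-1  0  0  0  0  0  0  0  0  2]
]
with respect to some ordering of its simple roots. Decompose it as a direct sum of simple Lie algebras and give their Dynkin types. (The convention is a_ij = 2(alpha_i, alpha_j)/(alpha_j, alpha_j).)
The diagram associated to this matrix has two connected components: the simple roots {alpha_2, alpha_3, alpha_4, alpha_5, alpha_7, alpha_8} form a chain of 6 nodes with a double edge at one end; the terminal node there is the unique short simple root (B_6), and {alpha_1, alpha_6, alpha_9, alpha_10} form a chain of 2 nodes with a fork of two nodes at one end (D_4). A semisimple Lie algebra decomposes uniquely as the direct sum of simple ideals, one per connected component of its Dynkin diagram, so g ≅ B_6 ⊕ D_4 (dimension 78 + 28 = 106).

B_6 (so(13)) + D_4 (so(8))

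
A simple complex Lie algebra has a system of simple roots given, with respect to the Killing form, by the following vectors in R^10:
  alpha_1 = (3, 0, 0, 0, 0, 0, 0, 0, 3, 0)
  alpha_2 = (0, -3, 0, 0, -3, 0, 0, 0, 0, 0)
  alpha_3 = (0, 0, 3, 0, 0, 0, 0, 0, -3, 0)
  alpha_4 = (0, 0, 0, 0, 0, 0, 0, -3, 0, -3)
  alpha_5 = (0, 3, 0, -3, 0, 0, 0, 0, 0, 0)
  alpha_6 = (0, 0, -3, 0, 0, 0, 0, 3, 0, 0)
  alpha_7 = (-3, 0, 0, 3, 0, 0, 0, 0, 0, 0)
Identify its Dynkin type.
A_7

Compute the Cartan integers a_ij = 2(alpha_i, alpha_j)/(alpha_j, alpha_j); the resulting 7x7 Cartan matrix is
[[2, 0, -1, 0, 0, 0, -1], [0, 2, 0, 0, -1, 0, 0], [-1, 0, 2, 0, 0, -1, 0], [0, 0, 0, 2, 0, -1, 0], [0, -1, 0, 0, 2, 0, -1], [0, 0, -1, -1, 0, 2, 0], [-1, 0, 0, 0, -1, 0, 2]].
All simple roots have the same length, so the diagram is simply laced. The associated Dynkin diagram is a chain of 7 nodes with single edges (A_7), so the type is A_7 (the algebra sl(8)).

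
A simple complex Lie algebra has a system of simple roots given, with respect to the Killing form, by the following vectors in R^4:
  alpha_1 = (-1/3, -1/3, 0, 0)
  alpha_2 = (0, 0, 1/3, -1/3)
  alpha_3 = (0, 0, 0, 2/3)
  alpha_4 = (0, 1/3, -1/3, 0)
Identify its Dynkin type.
C_4 (sp(8))

Compute the Cartan integers a_ij = 2(alpha_i, alpha_j)/(alpha_j, alpha_j); the resulting 4x4 Cartan matrix is
[[2, 0, 0, -1], [0, 2, -1, -1], [0, -2, 2, 0], [-1, -1, 0, 2]].
The roots have two lengths (squared-length ratio 2:1); the short ones are alpha_{1,2,4}. The associated Dynkin diagram is a chain of 4 nodes with a double edge at one end; the terminal node there is the unique long simple root (C_4), so the type is C_4 (the algebra sp(8)).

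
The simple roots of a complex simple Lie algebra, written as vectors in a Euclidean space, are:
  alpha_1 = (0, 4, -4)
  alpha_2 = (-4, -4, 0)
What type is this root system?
type A_2

Compute the Cartan integers a_ij = 2(alpha_i, alpha_j)/(alpha_j, alpha_j); the resulting 2x2 Cartan matrix is
[[2, -1], [-1, 2]].
All simple roots have the same length, so the diagram is simply laced. The associated Dynkin diagram is a chain of 2 nodes with single edges (A_2), so the type is A_2 (the algebra sl(3)).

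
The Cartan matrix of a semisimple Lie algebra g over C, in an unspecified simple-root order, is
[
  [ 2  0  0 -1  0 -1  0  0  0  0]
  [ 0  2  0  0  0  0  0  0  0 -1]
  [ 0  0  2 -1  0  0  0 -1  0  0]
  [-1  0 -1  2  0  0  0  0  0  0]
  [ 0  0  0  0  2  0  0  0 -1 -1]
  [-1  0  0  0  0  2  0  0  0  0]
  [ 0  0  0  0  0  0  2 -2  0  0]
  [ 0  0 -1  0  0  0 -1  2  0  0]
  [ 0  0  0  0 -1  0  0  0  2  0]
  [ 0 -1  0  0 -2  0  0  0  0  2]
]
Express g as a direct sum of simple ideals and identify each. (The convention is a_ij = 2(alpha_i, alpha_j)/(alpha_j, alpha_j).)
C_6 ⊕ F_4

The diagram associated to this matrix has two connected components: the simple roots {alpha_1, alpha_3, alpha_4, alpha_6, alpha_7, alpha_8} form a chain of 6 nodes with a double edge at one end; the terminal node there is the unique long simple root (C_6), and {alpha_2, alpha_5, alpha_9, alpha_10} form a chain of 4 nodes with a double edge between the middle two (F_4). A semisimple Lie algebra decomposes uniquely as the direct sum of simple ideals, one per connected component of its Dynkin diagram, so g ≅ C_6 ⊕ F_4 (dimension 78 + 52 = 130).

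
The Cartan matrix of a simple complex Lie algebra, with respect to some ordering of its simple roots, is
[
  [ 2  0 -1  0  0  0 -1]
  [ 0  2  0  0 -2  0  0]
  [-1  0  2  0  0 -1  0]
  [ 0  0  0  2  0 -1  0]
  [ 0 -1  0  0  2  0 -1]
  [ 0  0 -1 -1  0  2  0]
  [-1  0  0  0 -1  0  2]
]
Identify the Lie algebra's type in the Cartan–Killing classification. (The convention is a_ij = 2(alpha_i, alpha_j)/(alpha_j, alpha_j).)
C_7

The matrix has rank 7 with 2's on the diagonal. Reading the off-diagonal entries as Dynkin edges (a single edge where a_ij = a_ji = -1; a double or triple edge where a_ij * a_ji = 2 or 3), the diagram is a chain of 7 nodes with a double edge at one end; the terminal node there is the unique long simple root (C_7). One simple-root ordering that puts it in standard form is (alpha_4, alpha_6, alpha_3, alpha_1, alpha_7, alpha_5, alpha_2). So the algebra is type C_7, i.e. sp(14).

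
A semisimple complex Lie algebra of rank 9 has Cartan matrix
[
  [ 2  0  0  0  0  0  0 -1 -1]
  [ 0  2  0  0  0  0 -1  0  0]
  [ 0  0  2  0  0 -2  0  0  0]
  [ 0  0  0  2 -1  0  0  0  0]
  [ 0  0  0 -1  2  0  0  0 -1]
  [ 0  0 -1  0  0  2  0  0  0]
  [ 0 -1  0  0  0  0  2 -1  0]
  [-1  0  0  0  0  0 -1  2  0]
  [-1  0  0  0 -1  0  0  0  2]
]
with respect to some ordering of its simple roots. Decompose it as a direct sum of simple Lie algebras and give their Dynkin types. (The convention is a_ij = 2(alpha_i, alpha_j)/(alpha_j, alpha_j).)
The diagram associated to this matrix has two connected components: the simple roots {alpha_1, alpha_2, alpha_4, alpha_5, alpha_7, alpha_8, alpha_9} form a chain of 7 nodes with single edges (A_7), and {alpha_3, alpha_6} form a chain of 2 nodes with a double edge at one end; the terminal node there is the unique short simple root (B_2). A semisimple Lie algebra decomposes uniquely as the direct sum of simple ideals, one per connected component of its Dynkin diagram, so g ≅ A_7 ⊕ B_2 (dimension 63 + 10 = 73).

A_7 (sl(8)) + B_2 (so(5))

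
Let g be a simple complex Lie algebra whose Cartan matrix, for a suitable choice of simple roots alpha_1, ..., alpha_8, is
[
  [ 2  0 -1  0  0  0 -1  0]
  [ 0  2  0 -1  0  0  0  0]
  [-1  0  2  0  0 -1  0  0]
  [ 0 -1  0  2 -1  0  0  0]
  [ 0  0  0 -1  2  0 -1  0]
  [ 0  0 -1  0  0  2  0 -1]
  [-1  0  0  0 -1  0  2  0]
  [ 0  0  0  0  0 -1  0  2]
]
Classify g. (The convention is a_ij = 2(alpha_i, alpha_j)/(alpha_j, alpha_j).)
The matrix has rank 8 with 2's on the diagonal. Reading the off-diagonal entries as Dynkin edges (a single edge where a_ij = a_ji = -1; a double or triple edge where a_ij * a_ji = 2 or 3), the diagram is a chain of 8 nodes with single edges (A_8). One simple-root ordering that puts it in standard form is (alpha_2, alpha_4, alpha_5, alpha_7, alpha_1, alpha_3, alpha_6, alpha_8). So the algebra is type A_8, i.e. sl(9).

type A_8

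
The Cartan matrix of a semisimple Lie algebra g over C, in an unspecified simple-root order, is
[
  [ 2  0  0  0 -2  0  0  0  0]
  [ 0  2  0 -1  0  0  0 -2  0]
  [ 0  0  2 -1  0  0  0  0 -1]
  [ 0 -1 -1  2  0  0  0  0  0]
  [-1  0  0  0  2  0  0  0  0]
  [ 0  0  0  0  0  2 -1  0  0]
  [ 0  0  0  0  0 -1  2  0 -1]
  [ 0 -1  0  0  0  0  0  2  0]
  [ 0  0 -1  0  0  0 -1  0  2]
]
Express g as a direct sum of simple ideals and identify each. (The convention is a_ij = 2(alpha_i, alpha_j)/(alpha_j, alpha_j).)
type B_2 + type B_7

The diagram associated to this matrix has two connected components: the simple roots {alpha_1, alpha_5} form a chain of 2 nodes with a double edge at one end; the terminal node there is the unique short simple root (B_2), and {alpha_2, alpha_3, alpha_4, alpha_6, alpha_7, alpha_8, alpha_9} form a chain of 7 nodes with a double edge at one end; the terminal node there is the unique short simple root (B_7). A semisimple Lie algebra decomposes uniquely as the direct sum of simple ideals, one per connected component of its Dynkin diagram, so g ≅ B_2 ⊕ B_7 (dimension 10 + 105 = 115).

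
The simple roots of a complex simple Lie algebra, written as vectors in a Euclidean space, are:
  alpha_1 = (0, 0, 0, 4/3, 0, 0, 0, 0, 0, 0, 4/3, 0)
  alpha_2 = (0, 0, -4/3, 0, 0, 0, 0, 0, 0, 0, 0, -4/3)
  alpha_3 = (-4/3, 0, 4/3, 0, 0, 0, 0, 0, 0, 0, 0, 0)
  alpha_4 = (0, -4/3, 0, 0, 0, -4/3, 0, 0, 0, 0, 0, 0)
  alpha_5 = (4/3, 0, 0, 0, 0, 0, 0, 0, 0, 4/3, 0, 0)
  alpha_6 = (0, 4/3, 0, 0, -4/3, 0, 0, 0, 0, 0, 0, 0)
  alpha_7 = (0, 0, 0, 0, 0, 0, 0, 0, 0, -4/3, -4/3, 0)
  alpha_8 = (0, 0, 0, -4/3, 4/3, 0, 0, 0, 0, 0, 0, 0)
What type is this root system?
A_8

Compute the Cartan integers a_ij = 2(alpha_i, alpha_j)/(alpha_j, alpha_j); the resulting 8x8 Cartan matrix is
[[2, 0, 0, 0, 0, 0, -1, -1], [0, 2, -1, 0, 0, 0, 0, 0], [0, -1, 2, 0, -1, 0, 0, 0], [0, 0, 0, 2, 0, -1, 0, 0], [0, 0, -1, 0, 2, 0, -1, 0], [0, 0, 0, -1, 0, 2, 0, -1], [-1, 0, 0, 0, -1, 0, 2, 0], [-1, 0, 0, 0, 0, -1, 0, 2]].
All simple roots have the same length, so the diagram is simply laced. The associated Dynkin diagram is a chain of 8 nodes with single edges (A_8), so the type is A_8 (the algebra sl(9)).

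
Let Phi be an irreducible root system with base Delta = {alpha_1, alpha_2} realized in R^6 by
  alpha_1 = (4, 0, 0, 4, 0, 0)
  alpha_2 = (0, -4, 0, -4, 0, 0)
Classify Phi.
type A_2

Compute the Cartan integers a_ij = 2(alpha_i, alpha_j)/(alpha_j, alpha_j); the resulting 2x2 Cartan matrix is
[[2, -1], [-1, 2]].
All simple roots have the same length, so the diagram is simply laced. The associated Dynkin diagram is a chain of 2 nodes with single edges (A_2), so the type is A_2 (the algebra sl(3)).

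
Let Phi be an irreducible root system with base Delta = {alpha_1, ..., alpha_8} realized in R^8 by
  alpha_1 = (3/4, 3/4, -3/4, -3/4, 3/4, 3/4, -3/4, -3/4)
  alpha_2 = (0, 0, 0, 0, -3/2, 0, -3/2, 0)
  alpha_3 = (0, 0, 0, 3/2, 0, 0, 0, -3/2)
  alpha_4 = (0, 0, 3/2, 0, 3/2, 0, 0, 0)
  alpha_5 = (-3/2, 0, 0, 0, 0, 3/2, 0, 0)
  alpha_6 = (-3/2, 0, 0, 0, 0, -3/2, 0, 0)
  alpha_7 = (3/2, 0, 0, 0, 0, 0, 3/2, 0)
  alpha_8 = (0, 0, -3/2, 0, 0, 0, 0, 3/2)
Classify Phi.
Compute the Cartan integers a_ij = 2(alpha_i, alpha_j)/(alpha_j, alpha_j); the resulting 8x8 Cartan matrix is
[[2, 0, 0, 0, 0, -1, 0, 0], [0, 2, 0, -1, 0, 0, -1, 0], [0, 0, 2, 0, 0, 0, 0, -1], [0, -1, 0, 2, 0, 0, 0, -1], [0, 0, 0, 0, 2, 0, -1, 0], [-1, 0, 0, 0, 0, 2, -1, 0], [0, -1, 0, 0, -1, -1, 2, 0], [0, 0, -1, -1, 0, 0, 0, 2]].
All simple roots have the same length, so the diagram is simply laced. The associated Dynkin diagram is a chain of 7 nodes with one extra node attached to the third node from one end (E_8), so the type is E_8.

E8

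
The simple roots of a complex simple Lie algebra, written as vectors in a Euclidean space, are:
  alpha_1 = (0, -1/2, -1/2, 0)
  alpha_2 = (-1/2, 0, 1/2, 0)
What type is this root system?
A_2 (sl(3))

Compute the Cartan integers a_ij = 2(alpha_i, alpha_j)/(alpha_j, alpha_j); the resulting 2x2 Cartan matrix is
[[2, -1], [-1, 2]].
All simple roots have the same length, so the diagram is simply laced. The associated Dynkin diagram is a chain of 2 nodes with single edges (A_2), so the type is A_2 (the algebra sl(3)).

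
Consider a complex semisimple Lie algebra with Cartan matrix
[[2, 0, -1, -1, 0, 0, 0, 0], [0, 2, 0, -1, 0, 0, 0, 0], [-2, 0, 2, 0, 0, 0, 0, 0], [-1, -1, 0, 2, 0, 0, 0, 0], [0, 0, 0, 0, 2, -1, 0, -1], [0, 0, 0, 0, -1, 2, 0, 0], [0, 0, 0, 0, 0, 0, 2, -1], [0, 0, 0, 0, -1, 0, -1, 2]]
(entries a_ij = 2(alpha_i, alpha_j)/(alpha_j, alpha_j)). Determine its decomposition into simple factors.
A_4 + C_4

The diagram associated to this matrix has two connected components: the simple roots {alpha_5, alpha_6, alpha_7, alpha_8} form a chain of 4 nodes with single edges (A_4), and {alpha_1, alpha_2, alpha_3, alpha_4} form a chain of 4 nodes with a double edge at one end; the terminal node there is the unique long simple root (C_4). A semisimple Lie algebra decomposes uniquely as the direct sum of simple ideals, one per connected component of its Dynkin diagram, so g ≅ A_4 ⊕ C_4 (dimension 24 + 36 = 60).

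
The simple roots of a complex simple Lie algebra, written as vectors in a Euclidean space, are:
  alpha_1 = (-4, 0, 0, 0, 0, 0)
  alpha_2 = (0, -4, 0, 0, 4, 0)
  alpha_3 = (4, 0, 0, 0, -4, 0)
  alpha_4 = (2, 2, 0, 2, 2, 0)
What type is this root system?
Compute the Cartan integers a_ij = 2(alpha_i, alpha_j)/(alpha_j, alpha_j); the resulting 4x4 Cartan matrix is
[[2, 0, -1, -1], [0, 2, -1, 0], [-2, -1, 2, 0], [-1, 0, 0, 2]].
The roots have two lengths (squared-length ratio 2:1); the short ones are alpha_{1,4}. The associated Dynkin diagram is a chain of 4 nodes with a double edge between the middle two (F_4), so the type is F_4.

F4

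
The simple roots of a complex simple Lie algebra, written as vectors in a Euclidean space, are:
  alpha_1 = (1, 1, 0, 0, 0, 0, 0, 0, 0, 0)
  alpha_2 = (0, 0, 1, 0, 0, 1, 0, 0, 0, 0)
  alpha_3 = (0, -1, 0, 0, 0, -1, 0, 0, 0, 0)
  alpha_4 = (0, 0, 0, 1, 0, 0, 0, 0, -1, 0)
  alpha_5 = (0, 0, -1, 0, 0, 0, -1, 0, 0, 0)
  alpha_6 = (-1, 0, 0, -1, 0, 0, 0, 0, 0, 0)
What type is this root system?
A_6

Compute the Cartan integers a_ij = 2(alpha_i, alpha_j)/(alpha_j, alpha_j); the resulting 6x6 Cartan matrix is
[[2, 0, -1, 0, 0, -1], [0, 2, -1, 0, -1, 0], [-1, -1, 2, 0, 0, 0], [0, 0, 0, 2, 0, -1], [0, -1, 0, 0, 2, 0], [-1, 0, 0, -1, 0, 2]].
All simple roots have the same length, so the diagram is simply laced. The associated Dynkin diagram is a chain of 6 nodes with single edges (A_6), so the type is A_6 (the algebra sl(7)).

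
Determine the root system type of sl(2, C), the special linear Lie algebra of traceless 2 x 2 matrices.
A1

This is sl(2), which has dimension 2^2 - 1 = 3 and rank 2 - 1 = 1 (a Cartan subalgebra is the diagonal traceless matrices). In the classification of classical Lie algebras, the special linear algebra sl(n+1) has type A_n; here n = 1, so the Dynkin diagram is a chain of 1 nodes with single edges (A_1). Hence the type is A_1.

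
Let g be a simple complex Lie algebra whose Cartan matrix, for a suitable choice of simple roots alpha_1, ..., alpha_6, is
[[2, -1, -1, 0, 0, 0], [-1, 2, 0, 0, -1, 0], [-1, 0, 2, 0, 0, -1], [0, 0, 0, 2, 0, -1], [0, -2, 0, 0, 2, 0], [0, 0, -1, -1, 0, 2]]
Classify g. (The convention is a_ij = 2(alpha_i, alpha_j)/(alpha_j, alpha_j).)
C_6 (sp(12))

The matrix has rank 6 with 2's on the diagonal. Reading the off-diagonal entries as Dynkin edges (a single edge where a_ij = a_ji = -1; a double or triple edge where a_ij * a_ji = 2 or 3), the diagram is a chain of 6 nodes with a double edge at one end; the terminal node there is the unique long simple root (C_6). One simple-root ordering that puts it in standard form is (alpha_4, alpha_6, alpha_3, alpha_1, alpha_2, alpha_5). So the algebra is type C_6, i.e. sp(12).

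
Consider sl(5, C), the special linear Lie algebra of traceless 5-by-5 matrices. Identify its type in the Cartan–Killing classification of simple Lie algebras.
This is sl(5), which has dimension 5^2 - 1 = 24 and rank 5 - 1 = 4 (a Cartan subalgebra is the diagonal traceless matrices). In the classification of classical Lie algebras, the special linear algebra sl(n+1) has type A_n; here n = 4, so the Dynkin diagram is a chain of 4 nodes with single edges (A_4). Hence the type is A_4.

type A_4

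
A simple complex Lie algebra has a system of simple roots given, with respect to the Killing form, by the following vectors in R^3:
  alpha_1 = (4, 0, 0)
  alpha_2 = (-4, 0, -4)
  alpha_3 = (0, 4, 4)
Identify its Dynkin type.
type B_3

Compute the Cartan integers a_ij = 2(alpha_i, alpha_j)/(alpha_j, alpha_j); the resulting 3x3 Cartan matrix is
[[2, -1, 0], [-2, 2, -1], [0, -1, 2]].
The roots have two lengths (squared-length ratio 2:1); the short ones are alpha_{1}. The associated Dynkin diagram is a chain of 3 nodes with a double edge at one end; the terminal node there is the unique short simple root (B_3), so the type is B_3 (the algebra so(7)).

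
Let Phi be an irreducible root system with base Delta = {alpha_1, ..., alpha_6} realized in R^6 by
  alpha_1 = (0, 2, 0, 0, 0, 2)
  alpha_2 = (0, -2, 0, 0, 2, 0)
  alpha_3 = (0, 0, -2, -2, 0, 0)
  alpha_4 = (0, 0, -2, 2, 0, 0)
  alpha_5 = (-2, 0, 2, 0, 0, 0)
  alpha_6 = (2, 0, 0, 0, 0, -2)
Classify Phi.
D_6

Compute the Cartan integers a_ij = 2(alpha_i, alpha_j)/(alpha_j, alpha_j); the resulting 6x6 Cartan matrix is
[[2, -1, 0, 0, 0, -1], [-1, 2, 0, 0, 0, 0], [0, 0, 2, 0, -1, 0], [0, 0, 0, 2, -1, 0], [0, 0, -1, -1, 2, -1], [-1, 0, 0, 0, -1, 2]].
All simple roots have the same length, so the diagram is simply laced. The associated Dynkin diagram is a chain of 4 nodes with a fork of two nodes at one end (D_6), so the type is D_6 (the algebra so(12)).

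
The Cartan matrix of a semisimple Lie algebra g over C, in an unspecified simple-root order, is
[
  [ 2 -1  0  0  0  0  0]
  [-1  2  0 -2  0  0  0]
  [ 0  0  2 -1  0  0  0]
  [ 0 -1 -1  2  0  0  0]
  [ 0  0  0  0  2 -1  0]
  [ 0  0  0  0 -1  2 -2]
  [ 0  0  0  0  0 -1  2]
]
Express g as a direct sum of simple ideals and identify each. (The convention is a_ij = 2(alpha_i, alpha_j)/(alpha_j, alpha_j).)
B_3 (so(7)) ⊕ F_4

The diagram associated to this matrix has two connected components: the simple roots {alpha_5, alpha_6, alpha_7} form a chain of 3 nodes with a double edge at one end; the terminal node there is the unique short simple root (B_3), and {alpha_1, alpha_2, alpha_3, alpha_4} form a chain of 4 nodes with a double edge between the middle two (F_4). A semisimple Lie algebra decomposes uniquely as the direct sum of simple ideals, one per connected component of its Dynkin diagram, so g ≅ B_3 ⊕ F_4 (dimension 21 + 52 = 73).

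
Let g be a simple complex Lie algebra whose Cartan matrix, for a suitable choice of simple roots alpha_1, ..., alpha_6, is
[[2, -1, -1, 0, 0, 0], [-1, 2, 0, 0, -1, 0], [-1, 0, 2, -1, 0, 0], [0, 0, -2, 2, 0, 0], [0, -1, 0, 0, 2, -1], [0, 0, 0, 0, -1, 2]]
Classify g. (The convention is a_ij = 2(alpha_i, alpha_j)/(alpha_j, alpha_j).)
C_6 (sp(12))

The matrix has rank 6 with 2's on the diagonal. Reading the off-diagonal entries as Dynkin edges (a single edge where a_ij = a_ji = -1; a double or triple edge where a_ij * a_ji = 2 or 3), the diagram is a chain of 6 nodes with a double edge at one end; the terminal node there is the unique long simple root (C_6). One simple-root ordering that puts it in standard form is (alpha_6, alpha_5, alpha_2, alpha_1, alpha_3, alpha_4). So the algebra is type C_6, i.e. sp(12).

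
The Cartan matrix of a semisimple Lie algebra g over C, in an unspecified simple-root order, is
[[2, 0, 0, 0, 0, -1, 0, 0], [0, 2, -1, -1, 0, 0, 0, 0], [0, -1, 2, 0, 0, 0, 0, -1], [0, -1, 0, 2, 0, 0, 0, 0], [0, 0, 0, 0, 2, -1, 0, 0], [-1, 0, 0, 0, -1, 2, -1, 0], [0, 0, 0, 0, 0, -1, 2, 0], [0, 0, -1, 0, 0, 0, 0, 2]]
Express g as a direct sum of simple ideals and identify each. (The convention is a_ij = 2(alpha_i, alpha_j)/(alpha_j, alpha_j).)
The diagram associated to this matrix has two connected components: the simple roots {alpha_2, alpha_3, alpha_4, alpha_8} form a chain of 4 nodes with single edges (A_4), and {alpha_1, alpha_5, alpha_6, alpha_7} form a chain of 2 nodes with a fork of two nodes at one end (D_4). A semisimple Lie algebra decomposes uniquely as the direct sum of simple ideals, one per connected component of its Dynkin diagram, so g ≅ A_4 ⊕ D_4 (dimension 24 + 28 = 52).

A_4 + D_4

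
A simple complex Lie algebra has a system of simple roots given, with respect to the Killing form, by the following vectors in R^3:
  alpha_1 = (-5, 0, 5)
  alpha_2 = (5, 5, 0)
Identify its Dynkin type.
Compute the Cartan integers a_ij = 2(alpha_i, alpha_j)/(alpha_j, alpha_j); the resulting 2x2 Cartan matrix is
[[2, -1], [-1, 2]].
All simple roots have the same length, so the diagram is simply laced. The associated Dynkin diagram is a chain of 2 nodes with single edges (A_2), so the type is A_2 (the algebra sl(3)).

type A_2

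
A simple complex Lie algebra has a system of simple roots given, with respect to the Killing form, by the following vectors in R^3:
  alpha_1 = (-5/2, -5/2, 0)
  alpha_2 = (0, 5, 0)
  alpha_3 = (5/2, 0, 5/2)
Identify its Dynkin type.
Compute the Cartan integers a_ij = 2(alpha_i, alpha_j)/(alpha_j, alpha_j); the resulting 3x3 Cartan matrix is
[[2, -1, -1], [-2, 2, 0], [-1, 0, 2]].
The roots have two lengths (squared-length ratio 2:1); the short ones are alpha_{1,3}. The associated Dynkin diagram is a chain of 3 nodes with a double edge at one end; the terminal node there is the unique long simple root (C_3), so the type is C_3 (the algebra sp(6)).

type C_3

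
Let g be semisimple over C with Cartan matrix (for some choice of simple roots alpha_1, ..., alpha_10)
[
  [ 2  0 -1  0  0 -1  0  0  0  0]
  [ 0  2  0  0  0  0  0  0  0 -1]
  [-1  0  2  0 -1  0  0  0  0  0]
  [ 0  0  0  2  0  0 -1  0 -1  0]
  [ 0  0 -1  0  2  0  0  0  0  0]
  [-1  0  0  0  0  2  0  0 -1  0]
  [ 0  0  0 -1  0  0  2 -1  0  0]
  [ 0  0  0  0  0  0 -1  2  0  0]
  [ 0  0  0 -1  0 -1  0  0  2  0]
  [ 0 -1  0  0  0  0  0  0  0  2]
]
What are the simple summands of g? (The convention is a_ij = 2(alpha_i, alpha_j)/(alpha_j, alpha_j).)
The diagram associated to this matrix has two connected components: the simple roots {alpha_2, alpha_10} form a chain of 2 nodes with single edges (A_2), and {alpha_1, alpha_3, alpha_4, alpha_5, alpha_6, alpha_7, alpha_8, alpha_9} form a chain of 8 nodes with single edges (A_8). A semisimple Lie algebra decomposes uniquely as the direct sum of simple ideals, one per connected component of its Dynkin diagram, so g ≅ A_2 ⊕ A_8 (dimension 8 + 80 = 88).

type A_2 ⊕ type A_8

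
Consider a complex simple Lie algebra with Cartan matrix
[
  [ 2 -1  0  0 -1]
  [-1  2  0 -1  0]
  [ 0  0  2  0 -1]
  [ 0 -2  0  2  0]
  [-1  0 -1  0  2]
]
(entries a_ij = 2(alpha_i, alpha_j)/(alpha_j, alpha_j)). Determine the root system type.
C_5

The matrix has rank 5 with 2's on the diagonal. Reading the off-diagonal entries as Dynkin edges (a single edge where a_ij = a_ji = -1; a double or triple edge where a_ij * a_ji = 2 or 3), the diagram is a chain of 5 nodes with a double edge at one end; the terminal node there is the unique long simple root (C_5). One simple-root ordering that puts it in standard form is (alpha_3, alpha_5, alpha_1, alpha_2, alpha_4). So the algebra is type C_5, i.e. sp(10).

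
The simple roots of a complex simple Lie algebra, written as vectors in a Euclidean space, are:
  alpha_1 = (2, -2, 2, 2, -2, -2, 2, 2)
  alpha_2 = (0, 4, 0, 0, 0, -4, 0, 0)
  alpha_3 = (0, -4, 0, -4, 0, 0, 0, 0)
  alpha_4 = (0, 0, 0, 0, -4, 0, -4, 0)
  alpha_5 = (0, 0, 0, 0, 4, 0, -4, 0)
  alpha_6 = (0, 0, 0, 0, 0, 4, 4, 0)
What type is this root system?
type E_6

Compute the Cartan integers a_ij = 2(alpha_i, alpha_j)/(alpha_j, alpha_j); the resulting 6x6 Cartan matrix is
[[2, 0, 0, 0, -1, 0], [0, 2, -1, 0, 0, -1], [0, -1, 2, 0, 0, 0], [0, 0, 0, 2, 0, -1], [-1, 0, 0, 0, 2, -1], [0, -1, 0, -1, -1, 2]].
All simple roots have the same length, so the diagram is simply laced. The associated Dynkin diagram is a chain of 5 nodes with one extra node attached to the third node from one end (E_6), so the type is E_6.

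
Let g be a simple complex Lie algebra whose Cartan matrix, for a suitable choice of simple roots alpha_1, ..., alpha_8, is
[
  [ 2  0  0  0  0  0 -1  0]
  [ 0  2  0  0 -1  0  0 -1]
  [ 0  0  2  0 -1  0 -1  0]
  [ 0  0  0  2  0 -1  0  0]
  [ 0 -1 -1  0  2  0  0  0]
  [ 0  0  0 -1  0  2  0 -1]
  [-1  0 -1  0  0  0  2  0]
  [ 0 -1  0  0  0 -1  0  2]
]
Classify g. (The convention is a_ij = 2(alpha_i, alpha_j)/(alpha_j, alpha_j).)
The matrix has rank 8 with 2's on the diagonal. Reading the off-diagonal entries as Dynkin edges (a single edge where a_ij = a_ji = -1; a double or triple edge where a_ij * a_ji = 2 or 3), the diagram is a chain of 8 nodes with single edges (A_8). One simple-root ordering that puts it in standard form is (alpha_1, alpha_7, alpha_3, alpha_5, alpha_2, alpha_8, alpha_6, alpha_4). So the algebra is type A_8, i.e. sl(9).

A8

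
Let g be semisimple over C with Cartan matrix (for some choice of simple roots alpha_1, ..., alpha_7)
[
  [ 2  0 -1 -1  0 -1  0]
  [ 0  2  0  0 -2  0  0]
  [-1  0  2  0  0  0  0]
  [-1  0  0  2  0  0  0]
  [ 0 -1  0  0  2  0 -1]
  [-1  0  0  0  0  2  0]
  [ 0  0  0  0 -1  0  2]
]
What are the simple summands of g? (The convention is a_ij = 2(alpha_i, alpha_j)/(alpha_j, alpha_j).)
The diagram associated to this matrix has two connected components: the simple roots {alpha_2, alpha_5, alpha_7} form a chain of 3 nodes with a double edge at one end; the terminal node there is the unique long simple root (C_3), and {alpha_1, alpha_3, alpha_4, alpha_6} form a chain of 2 nodes with a fork of two nodes at one end (D_4). A semisimple Lie algebra decomposes uniquely as the direct sum of simple ideals, one per connected component of its Dynkin diagram, so g ≅ C_3 ⊕ D_4 (dimension 21 + 28 = 49).

C_3 + D_4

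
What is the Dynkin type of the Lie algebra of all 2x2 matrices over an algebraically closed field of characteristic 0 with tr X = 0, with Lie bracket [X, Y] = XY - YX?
type A_1

This is sl(2), which has dimension 2^2 - 1 = 3 and rank 2 - 1 = 1 (a Cartan subalgebra is the diagonal traceless matrices). In the classification of classical Lie algebras, the special linear algebra sl(n+1) has type A_n; here n = 1, so the Dynkin diagram is a chain of 1 nodes with single edges (A_1). Hence the type is A_1.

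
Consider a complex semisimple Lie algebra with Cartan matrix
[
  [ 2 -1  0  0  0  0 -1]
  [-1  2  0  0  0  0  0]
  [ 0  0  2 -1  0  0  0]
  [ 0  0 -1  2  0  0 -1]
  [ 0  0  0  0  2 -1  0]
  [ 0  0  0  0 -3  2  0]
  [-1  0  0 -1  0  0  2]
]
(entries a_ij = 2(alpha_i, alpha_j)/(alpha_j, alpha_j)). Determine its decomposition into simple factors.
A_5 + G_2

The diagram associated to this matrix has two connected components: the simple roots {alpha_1, alpha_2, alpha_3, alpha_4, alpha_7} form a chain of 5 nodes with single edges (A_5), and {alpha_5, alpha_6} form two nodes joined by a triple edge (G_2). A semisimple Lie algebra decomposes uniquely as the direct sum of simple ideals, one per connected component of its Dynkin diagram, so g ≅ A_5 ⊕ G_2 (dimension 35 + 14 = 49).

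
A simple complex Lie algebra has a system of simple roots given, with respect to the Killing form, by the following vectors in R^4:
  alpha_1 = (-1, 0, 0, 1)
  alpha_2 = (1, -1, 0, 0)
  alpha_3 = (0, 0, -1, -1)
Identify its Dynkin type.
Compute the Cartan integers a_ij = 2(alpha_i, alpha_j)/(alpha_j, alpha_j); the resulting 3x3 Cartan matrix is
[[2, -1, -1], [-1, 2, 0], [-1, 0, 2]].
All simple roots have the same length, so the diagram is simply laced. The associated Dynkin diagram is a chain of 3 nodes with single edges (A_3), so the type is A_3 (the algebra sl(4)).

A3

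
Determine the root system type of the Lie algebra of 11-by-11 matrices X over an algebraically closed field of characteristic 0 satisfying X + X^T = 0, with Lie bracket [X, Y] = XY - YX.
This is so(11) with 11 odd, which has dimension 11(11-1)/2 = 55 and rank (11-1)/2 = 5. In the classification of classical Lie algebras, the orthogonal algebra so(2n+1) in an odd number of variables has type B_n; here n = 5, so the Dynkin diagram is a chain of 5 nodes with a double edge at one end; the terminal node there is the unique short simple root (B_5). Hence the type is B_5.

B5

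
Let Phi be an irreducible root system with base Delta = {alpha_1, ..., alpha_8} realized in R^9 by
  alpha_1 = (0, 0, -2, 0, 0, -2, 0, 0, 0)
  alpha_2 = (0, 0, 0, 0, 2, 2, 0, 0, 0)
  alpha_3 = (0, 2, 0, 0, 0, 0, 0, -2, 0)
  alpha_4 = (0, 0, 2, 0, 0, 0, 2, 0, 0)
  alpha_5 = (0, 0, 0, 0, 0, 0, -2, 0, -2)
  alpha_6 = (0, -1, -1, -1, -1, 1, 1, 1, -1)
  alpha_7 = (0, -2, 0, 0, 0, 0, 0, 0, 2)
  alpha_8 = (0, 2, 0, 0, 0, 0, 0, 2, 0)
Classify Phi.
Compute the Cartan integers a_ij = 2(alpha_i, alpha_j)/(alpha_j, alpha_j); the resulting 8x8 Cartan matrix is
[[2, -1, 0, -1, 0, 0, 0, 0], [-1, 2, 0, 0, 0, 0, 0, 0], [0, 0, 2, 0, 0, -1, -1, 0], [-1, 0, 0, 2, -1, 0, 0, 0], [0, 0, 0, -1, 2, 0, -1, 0], [0, 0, -1, 0, 0, 2, 0, 0], [0, 0, -1, 0, -1, 0, 2, -1], [0, 0, 0, 0, 0, 0, -1, 2]].
All simple roots have the same length, so the diagram is simply laced. The associated Dynkin diagram is a chain of 7 nodes with one extra node attached to the third node from one end (E_8), so the type is E_8.

type E_8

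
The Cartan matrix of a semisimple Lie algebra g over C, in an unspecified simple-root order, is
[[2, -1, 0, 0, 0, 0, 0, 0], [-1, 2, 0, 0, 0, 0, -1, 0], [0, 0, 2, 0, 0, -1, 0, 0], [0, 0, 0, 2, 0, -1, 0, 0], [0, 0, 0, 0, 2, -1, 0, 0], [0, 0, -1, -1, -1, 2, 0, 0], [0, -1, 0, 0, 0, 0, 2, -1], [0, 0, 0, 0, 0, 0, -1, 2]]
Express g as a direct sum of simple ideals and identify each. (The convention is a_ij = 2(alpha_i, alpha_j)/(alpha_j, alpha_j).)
type A_4 ⊕ type D_4

The diagram associated to this matrix has two connected components: the simple roots {alpha_1, alpha_2, alpha_7, alpha_8} form a chain of 4 nodes with single edges (A_4), and {alpha_3, alpha_4, alpha_5, alpha_6} form a chain of 2 nodes with a fork of two nodes at one end (D_4). A semisimple Lie algebra decomposes uniquely as the direct sum of simple ideals, one per connected component of its Dynkin diagram, so g ≅ A_4 ⊕ D_4 (dimension 24 + 28 = 52).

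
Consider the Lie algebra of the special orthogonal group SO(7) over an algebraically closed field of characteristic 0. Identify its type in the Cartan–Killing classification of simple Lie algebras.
This is so(7) with 7 odd, which has dimension 7(7-1)/2 = 21 and rank (7-1)/2 = 3. In the classification of classical Lie algebras, the orthogonal algebra so(2n+1) in an odd number of variables has type B_n; here n = 3, so the Dynkin diagram is a chain of 3 nodes with a double edge at one end; the terminal node there is the unique short simple root (B_3). Hence the type is B_3.

B_3 (so(7))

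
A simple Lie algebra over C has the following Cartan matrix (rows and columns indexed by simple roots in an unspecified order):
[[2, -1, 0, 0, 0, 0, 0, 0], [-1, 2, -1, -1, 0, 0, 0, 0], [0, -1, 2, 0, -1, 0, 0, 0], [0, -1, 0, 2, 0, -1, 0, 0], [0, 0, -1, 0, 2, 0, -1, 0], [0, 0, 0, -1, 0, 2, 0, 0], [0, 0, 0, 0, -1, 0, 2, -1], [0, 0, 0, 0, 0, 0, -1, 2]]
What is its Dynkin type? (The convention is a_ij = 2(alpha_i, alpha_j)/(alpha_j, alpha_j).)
The matrix has rank 8 with 2's on the diagonal. Reading the off-diagonal entries as Dynkin edges (a single edge where a_ij = a_ji = -1; a double or triple edge where a_ij * a_ji = 2 or 3), the diagram is a chain of 7 nodes with one extra node attached to the third node from one end (E_8). One simple-root ordering that puts it in standard form is (alpha_6, alpha_1, alpha_4, alpha_2, alpha_3, alpha_5, alpha_7, alpha_8). So the algebra is type E_8.

E_8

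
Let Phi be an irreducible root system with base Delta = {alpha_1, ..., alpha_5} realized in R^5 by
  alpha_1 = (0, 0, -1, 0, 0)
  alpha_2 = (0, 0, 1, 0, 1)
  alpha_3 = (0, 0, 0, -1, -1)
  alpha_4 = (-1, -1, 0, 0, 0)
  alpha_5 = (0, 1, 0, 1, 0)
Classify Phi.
B5

Compute the Cartan integers a_ij = 2(alpha_i, alpha_j)/(alpha_j, alpha_j); the resulting 5x5 Cartan matrix is
[[2, -1, 0, 0, 0], [-2, 2, -1, 0, 0], [0, -1, 2, 0, -1], [0, 0, 0, 2, -1], [0, 0, -1, -1, 2]].
The roots have two lengths (squared-length ratio 2:1); the short ones are alpha_{1}. The associated Dynkin diagram is a chain of 5 nodes with a double edge at one end; the terminal node there is the unique short simple root (B_5), so the type is B_5 (the algebra so(11)).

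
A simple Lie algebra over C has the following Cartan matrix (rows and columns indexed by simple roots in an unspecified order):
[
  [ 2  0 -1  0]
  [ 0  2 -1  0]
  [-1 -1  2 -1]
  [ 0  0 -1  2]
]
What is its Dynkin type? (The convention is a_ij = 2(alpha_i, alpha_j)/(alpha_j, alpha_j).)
The matrix has rank 4 with 2's on the diagonal. Reading the off-diagonal entries as Dynkin edges (a single edge where a_ij = a_ji = -1; a double or triple edge where a_ij * a_ji = 2 or 3), the diagram is a chain of 2 nodes with a fork of two nodes at one end (D_4). One simple-root ordering that puts it in standard form is (alpha_2, alpha_3, alpha_4, alpha_1). So the algebra is type D_4, i.e. so(8).

D4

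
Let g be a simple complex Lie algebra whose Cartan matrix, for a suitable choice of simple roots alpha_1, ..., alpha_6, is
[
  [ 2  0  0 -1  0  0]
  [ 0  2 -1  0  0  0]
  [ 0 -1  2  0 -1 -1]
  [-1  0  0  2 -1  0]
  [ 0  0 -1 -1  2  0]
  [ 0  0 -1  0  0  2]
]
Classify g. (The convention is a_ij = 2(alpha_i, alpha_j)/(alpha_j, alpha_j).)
The matrix has rank 6 with 2's on the diagonal. Reading the off-diagonal entries as Dynkin edges (a single edge where a_ij = a_ji = -1; a double or triple edge where a_ij * a_ji = 2 or 3), the diagram is a chain of 4 nodes with a fork of two nodes at one end (D_6). One simple-root ordering that puts it in standard form is (alpha_1, alpha_4, alpha_5, alpha_3, alpha_2, alpha_6). So the algebra is type D_6, i.e. so(12).

D_6 (so(12))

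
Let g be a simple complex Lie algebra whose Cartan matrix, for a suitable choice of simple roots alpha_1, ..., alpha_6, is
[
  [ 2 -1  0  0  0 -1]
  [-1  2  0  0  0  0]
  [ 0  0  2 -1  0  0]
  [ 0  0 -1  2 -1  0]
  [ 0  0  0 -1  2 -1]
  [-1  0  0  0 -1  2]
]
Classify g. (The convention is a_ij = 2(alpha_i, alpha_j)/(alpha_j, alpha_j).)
A_6 (sl(7))

The matrix has rank 6 with 2's on the diagonal. Reading the off-diagonal entries as Dynkin edges (a single edge where a_ij = a_ji = -1; a double or triple edge where a_ij * a_ji = 2 or 3), the diagram is a chain of 6 nodes with single edges (A_6). One simple-root ordering that puts it in standard form is (alpha_3, alpha_4, alpha_5, alpha_6, alpha_1, alpha_2). So the algebra is type A_6, i.e. sl(7).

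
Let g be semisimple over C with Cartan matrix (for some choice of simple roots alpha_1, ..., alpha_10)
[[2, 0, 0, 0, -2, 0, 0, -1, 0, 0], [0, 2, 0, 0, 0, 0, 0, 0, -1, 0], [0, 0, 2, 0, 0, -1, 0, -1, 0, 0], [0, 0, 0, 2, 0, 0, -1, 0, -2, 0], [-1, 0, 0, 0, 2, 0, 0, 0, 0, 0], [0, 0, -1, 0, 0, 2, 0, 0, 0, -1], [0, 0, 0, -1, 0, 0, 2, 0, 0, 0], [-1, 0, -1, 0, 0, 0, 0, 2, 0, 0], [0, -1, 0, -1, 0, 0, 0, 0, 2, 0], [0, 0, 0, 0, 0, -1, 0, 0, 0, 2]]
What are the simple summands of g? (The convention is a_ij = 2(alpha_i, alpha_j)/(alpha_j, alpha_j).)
The diagram associated to this matrix has two connected components: the simple roots {alpha_1, alpha_3, alpha_5, alpha_6, alpha_8, alpha_10} form a chain of 6 nodes with a double edge at one end; the terminal node there is the unique short simple root (B_6), and {alpha_2, alpha_4, alpha_7, alpha_9} form a chain of 4 nodes with a double edge between the middle two (F_4). A semisimple Lie algebra decomposes uniquely as the direct sum of simple ideals, one per connected component of its Dynkin diagram, so g ≅ B_6 ⊕ F_4 (dimension 78 + 52 = 130).

B_6 + F_4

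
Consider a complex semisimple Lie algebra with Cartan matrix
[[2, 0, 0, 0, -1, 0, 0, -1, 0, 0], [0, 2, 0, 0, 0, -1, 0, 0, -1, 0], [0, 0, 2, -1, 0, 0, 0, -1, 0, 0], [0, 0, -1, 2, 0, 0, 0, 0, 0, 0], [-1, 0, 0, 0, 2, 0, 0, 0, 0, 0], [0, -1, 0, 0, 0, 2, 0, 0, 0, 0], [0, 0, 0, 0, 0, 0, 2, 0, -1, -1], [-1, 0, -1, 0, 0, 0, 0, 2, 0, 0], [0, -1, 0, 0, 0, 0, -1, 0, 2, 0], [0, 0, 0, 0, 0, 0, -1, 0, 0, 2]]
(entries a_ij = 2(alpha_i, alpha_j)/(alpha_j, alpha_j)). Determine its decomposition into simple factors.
The diagram associated to this matrix has two connected components: the simple roots {alpha_2, alpha_6, alpha_7, alpha_9, alpha_10} form a chain of 5 nodes with single edges (A_5), and {alpha_1, alpha_3, alpha_4, alpha_5, alpha_8} form a chain of 5 nodes with single edges (A_5). A semisimple Lie algebra decomposes uniquely as the direct sum of simple ideals, one per connected component of its Dynkin diagram, so g ≅ A_5 ⊕ A_5 (dimension 35 + 35 = 70).

A_5 (sl(6)) + A_5 (sl(6))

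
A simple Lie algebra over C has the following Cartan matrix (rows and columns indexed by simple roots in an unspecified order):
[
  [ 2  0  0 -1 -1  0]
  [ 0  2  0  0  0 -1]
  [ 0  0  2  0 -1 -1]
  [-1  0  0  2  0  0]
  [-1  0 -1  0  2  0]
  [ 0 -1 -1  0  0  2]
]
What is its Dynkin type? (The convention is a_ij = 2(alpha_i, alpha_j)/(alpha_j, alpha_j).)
A_6

The matrix has rank 6 with 2's on the diagonal. Reading the off-diagonal entries as Dynkin edges (a single edge where a_ij = a_ji = -1; a double or triple edge where a_ij * a_ji = 2 or 3), the diagram is a chain of 6 nodes with single edges (A_6). One simple-root ordering that puts it in standard form is (alpha_2, alpha_6, alpha_3, alpha_5, alpha_1, alpha_4). So the algebra is type A_6, i.e. sl(7).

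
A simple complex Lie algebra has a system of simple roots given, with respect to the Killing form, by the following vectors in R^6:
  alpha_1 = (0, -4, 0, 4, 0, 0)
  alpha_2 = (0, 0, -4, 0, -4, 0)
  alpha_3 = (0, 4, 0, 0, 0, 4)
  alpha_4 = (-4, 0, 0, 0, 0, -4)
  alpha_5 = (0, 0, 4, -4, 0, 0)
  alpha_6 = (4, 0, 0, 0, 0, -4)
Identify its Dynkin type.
Compute the Cartan integers a_ij = 2(alpha_i, alpha_j)/(alpha_j, alpha_j); the resulting 6x6 Cartan matrix is
[[2, 0, -1, 0, -1, 0], [0, 2, 0, 0, -1, 0], [-1, 0, 2, -1, 0, -1], [0, 0, -1, 2, 0, 0], [-1, -1, 0, 0, 2, 0], [0, 0, -1, 0, 0, 2]].
All simple roots have the same length, so the diagram is simply laced. The associated Dynkin diagram is a chain of 4 nodes with a fork of two nodes at one end (D_6), so the type is D_6 (the algebra so(12)).

D_6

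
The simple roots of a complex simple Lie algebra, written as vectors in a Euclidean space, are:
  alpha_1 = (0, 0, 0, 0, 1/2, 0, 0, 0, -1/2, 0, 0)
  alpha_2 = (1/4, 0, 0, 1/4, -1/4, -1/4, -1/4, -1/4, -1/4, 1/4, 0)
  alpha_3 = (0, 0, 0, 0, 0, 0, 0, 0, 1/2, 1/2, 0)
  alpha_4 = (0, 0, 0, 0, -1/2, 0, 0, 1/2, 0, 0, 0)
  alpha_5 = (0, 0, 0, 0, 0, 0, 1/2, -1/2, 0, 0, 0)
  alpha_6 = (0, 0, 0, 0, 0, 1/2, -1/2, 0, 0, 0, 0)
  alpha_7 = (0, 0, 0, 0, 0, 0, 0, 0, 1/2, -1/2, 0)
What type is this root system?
Compute the Cartan integers a_ij = 2(alpha_i, alpha_j)/(alpha_j, alpha_j); the resulting 7x7 Cartan matrix is
[[2, 0, -1, -1, 0, 0, -1], [0, 2, 0, 0, 0, 0, -1], [-1, 0, 2, 0, 0, 0, 0], [-1, 0, 0, 2, -1, 0, 0], [0, 0, 0, -1, 2, -1, 0], [0, 0, 0, 0, -1, 2, 0], [-1, -1, 0, 0, 0, 0, 2]].
All simple roots have the same length, so the diagram is simply laced. The associated Dynkin diagram is a chain of 6 nodes with one extra node attached to the third node from one end (E_7), so the type is E_7.

type E_7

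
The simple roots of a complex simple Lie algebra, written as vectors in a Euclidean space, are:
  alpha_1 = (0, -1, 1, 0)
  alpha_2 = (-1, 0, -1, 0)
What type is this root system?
Compute the Cartan integers a_ij = 2(alpha_i, alpha_j)/(alpha_j, alpha_j); the resulting 2x2 Cartan matrix is
[[2, -1], [-1, 2]].
All simple roots have the same length, so the diagram is simply laced. The associated Dynkin diagram is a chain of 2 nodes with single edges (A_2), so the type is A_2 (the algebra sl(3)).

A_2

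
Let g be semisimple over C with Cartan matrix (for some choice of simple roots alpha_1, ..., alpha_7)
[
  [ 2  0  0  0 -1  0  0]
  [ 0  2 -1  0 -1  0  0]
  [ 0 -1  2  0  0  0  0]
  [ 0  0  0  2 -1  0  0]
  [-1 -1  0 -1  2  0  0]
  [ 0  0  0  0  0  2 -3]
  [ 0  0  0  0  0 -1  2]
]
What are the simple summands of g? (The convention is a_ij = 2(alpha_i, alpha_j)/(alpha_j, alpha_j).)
D5 + G2

The diagram associated to this matrix has two connected components: the simple roots {alpha_1, alpha_2, alpha_3, alpha_4, alpha_5} form a chain of 3 nodes with a fork of two nodes at one end (D_5), and {alpha_6, alpha_7} form two nodes joined by a triple edge (G_2). A semisimple Lie algebra decomposes uniquely as the direct sum of simple ideals, one per connected component of its Dynkin diagram, so g ≅ D_5 ⊕ G_2 (dimension 45 + 14 = 59).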